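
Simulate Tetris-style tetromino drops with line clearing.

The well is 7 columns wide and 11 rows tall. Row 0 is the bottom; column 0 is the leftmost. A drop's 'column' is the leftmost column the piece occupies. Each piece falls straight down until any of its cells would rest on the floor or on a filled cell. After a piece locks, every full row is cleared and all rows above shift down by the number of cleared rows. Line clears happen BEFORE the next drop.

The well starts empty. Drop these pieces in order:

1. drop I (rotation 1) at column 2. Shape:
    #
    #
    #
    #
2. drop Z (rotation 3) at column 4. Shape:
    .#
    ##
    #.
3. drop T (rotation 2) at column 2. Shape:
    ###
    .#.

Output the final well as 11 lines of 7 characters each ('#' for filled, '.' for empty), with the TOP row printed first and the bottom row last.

Drop 1: I rot1 at col 2 lands with bottom-row=0; cleared 0 line(s) (total 0); column heights now [0 0 4 0 0 0 0], max=4
Drop 2: Z rot3 at col 4 lands with bottom-row=0; cleared 0 line(s) (total 0); column heights now [0 0 4 0 2 3 0], max=4
Drop 3: T rot2 at col 2 lands with bottom-row=3; cleared 0 line(s) (total 0); column heights now [0 0 5 5 5 3 0], max=5

Answer: .......
.......
.......
.......
.......
.......
..###..
..##...
..#..#.
..#.##.
..#.#..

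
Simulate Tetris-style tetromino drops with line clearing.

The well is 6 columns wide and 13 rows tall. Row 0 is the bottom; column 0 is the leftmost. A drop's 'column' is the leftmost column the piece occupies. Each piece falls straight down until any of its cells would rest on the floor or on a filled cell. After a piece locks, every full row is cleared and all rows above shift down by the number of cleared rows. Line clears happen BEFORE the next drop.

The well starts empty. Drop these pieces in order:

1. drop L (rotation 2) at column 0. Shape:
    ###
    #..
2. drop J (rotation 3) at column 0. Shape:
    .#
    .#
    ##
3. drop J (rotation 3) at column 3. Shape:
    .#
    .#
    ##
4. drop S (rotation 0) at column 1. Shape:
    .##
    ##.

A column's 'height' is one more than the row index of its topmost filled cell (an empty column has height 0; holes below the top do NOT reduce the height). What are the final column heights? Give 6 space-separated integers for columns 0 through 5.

Answer: 3 6 7 7 3 0

Derivation:
Drop 1: L rot2 at col 0 lands with bottom-row=0; cleared 0 line(s) (total 0); column heights now [2 2 2 0 0 0], max=2
Drop 2: J rot3 at col 0 lands with bottom-row=2; cleared 0 line(s) (total 0); column heights now [3 5 2 0 0 0], max=5
Drop 3: J rot3 at col 3 lands with bottom-row=0; cleared 0 line(s) (total 0); column heights now [3 5 2 1 3 0], max=5
Drop 4: S rot0 at col 1 lands with bottom-row=5; cleared 0 line(s) (total 0); column heights now [3 6 7 7 3 0], max=7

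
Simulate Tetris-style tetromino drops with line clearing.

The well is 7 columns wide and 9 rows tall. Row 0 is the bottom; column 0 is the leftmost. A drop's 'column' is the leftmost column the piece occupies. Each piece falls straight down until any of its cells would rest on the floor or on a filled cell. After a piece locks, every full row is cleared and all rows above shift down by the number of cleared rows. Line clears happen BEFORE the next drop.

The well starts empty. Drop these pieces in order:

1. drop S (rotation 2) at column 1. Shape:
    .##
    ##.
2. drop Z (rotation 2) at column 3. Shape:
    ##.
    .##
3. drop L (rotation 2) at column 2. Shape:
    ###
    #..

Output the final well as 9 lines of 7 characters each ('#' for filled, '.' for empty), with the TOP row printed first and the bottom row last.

Answer: .......
.......
.......
.......
.......
..###..
..###..
..####.
.##....

Derivation:
Drop 1: S rot2 at col 1 lands with bottom-row=0; cleared 0 line(s) (total 0); column heights now [0 1 2 2 0 0 0], max=2
Drop 2: Z rot2 at col 3 lands with bottom-row=1; cleared 0 line(s) (total 0); column heights now [0 1 2 3 3 2 0], max=3
Drop 3: L rot2 at col 2 lands with bottom-row=2; cleared 0 line(s) (total 0); column heights now [0 1 4 4 4 2 0], max=4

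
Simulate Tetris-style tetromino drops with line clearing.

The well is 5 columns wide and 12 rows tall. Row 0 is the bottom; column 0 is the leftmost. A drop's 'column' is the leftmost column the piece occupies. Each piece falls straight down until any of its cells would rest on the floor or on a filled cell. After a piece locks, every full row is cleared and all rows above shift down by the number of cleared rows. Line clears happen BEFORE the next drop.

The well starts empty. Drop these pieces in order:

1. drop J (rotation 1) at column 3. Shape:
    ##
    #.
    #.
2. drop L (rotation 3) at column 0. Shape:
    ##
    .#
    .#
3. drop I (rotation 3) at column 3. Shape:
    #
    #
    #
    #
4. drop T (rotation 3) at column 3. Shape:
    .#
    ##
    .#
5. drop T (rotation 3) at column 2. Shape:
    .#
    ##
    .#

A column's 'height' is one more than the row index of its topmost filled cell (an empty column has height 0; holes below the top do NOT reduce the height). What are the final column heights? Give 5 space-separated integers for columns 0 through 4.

Answer: 3 3 10 11 9

Derivation:
Drop 1: J rot1 at col 3 lands with bottom-row=0; cleared 0 line(s) (total 0); column heights now [0 0 0 3 3], max=3
Drop 2: L rot3 at col 0 lands with bottom-row=0; cleared 0 line(s) (total 0); column heights now [3 3 0 3 3], max=3
Drop 3: I rot3 at col 3 lands with bottom-row=3; cleared 0 line(s) (total 0); column heights now [3 3 0 7 3], max=7
Drop 4: T rot3 at col 3 lands with bottom-row=6; cleared 0 line(s) (total 0); column heights now [3 3 0 8 9], max=9
Drop 5: T rot3 at col 2 lands with bottom-row=8; cleared 0 line(s) (total 0); column heights now [3 3 10 11 9], max=11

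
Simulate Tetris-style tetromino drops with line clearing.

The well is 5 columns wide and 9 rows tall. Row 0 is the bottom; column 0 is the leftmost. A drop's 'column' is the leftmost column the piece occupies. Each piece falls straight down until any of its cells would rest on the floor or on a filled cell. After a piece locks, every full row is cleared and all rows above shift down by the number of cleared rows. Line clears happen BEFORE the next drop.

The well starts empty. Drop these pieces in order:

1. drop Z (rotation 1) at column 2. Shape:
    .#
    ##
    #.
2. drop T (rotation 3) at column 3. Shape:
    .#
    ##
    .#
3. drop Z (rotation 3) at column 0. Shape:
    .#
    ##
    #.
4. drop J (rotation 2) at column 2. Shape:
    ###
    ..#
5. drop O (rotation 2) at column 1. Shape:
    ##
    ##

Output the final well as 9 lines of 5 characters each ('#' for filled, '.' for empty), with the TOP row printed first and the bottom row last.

Answer: .##..
.##..
..###
....#
....#
...##
.#.##
####.
#.#..

Derivation:
Drop 1: Z rot1 at col 2 lands with bottom-row=0; cleared 0 line(s) (total 0); column heights now [0 0 2 3 0], max=3
Drop 2: T rot3 at col 3 lands with bottom-row=2; cleared 0 line(s) (total 0); column heights now [0 0 2 4 5], max=5
Drop 3: Z rot3 at col 0 lands with bottom-row=0; cleared 0 line(s) (total 0); column heights now [2 3 2 4 5], max=5
Drop 4: J rot2 at col 2 lands with bottom-row=5; cleared 0 line(s) (total 0); column heights now [2 3 7 7 7], max=7
Drop 5: O rot2 at col 1 lands with bottom-row=7; cleared 0 line(s) (total 0); column heights now [2 9 9 7 7], max=9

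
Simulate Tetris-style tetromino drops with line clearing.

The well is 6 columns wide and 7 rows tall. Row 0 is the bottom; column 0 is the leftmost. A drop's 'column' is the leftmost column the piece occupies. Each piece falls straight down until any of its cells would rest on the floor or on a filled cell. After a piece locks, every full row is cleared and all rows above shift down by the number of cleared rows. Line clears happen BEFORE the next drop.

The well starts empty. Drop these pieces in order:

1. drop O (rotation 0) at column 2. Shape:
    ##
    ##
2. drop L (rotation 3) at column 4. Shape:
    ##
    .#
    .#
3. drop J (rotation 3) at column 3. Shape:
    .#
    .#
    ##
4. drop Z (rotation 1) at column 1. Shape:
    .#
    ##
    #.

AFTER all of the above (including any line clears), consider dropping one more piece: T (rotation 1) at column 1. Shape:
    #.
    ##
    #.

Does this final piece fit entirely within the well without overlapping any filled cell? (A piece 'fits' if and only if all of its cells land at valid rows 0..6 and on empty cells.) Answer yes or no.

Answer: yes

Derivation:
Drop 1: O rot0 at col 2 lands with bottom-row=0; cleared 0 line(s) (total 0); column heights now [0 0 2 2 0 0], max=2
Drop 2: L rot3 at col 4 lands with bottom-row=0; cleared 0 line(s) (total 0); column heights now [0 0 2 2 3 3], max=3
Drop 3: J rot3 at col 3 lands with bottom-row=3; cleared 0 line(s) (total 0); column heights now [0 0 2 4 6 3], max=6
Drop 4: Z rot1 at col 1 lands with bottom-row=1; cleared 0 line(s) (total 0); column heights now [0 3 4 4 6 3], max=6
Test piece T rot1 at col 1 (width 2): heights before test = [0 3 4 4 6 3]; fits = True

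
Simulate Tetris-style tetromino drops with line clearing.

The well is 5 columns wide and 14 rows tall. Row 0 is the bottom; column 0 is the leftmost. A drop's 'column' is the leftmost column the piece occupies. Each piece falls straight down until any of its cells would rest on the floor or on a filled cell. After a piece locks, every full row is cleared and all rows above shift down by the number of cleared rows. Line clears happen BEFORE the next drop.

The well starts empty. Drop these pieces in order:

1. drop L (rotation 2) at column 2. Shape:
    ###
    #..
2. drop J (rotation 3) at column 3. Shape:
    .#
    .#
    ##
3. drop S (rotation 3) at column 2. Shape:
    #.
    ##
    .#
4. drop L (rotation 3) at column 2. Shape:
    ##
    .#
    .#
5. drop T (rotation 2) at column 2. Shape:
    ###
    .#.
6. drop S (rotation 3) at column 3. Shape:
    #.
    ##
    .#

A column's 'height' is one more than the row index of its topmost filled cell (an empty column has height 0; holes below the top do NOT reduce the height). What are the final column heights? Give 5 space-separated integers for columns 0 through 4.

Drop 1: L rot2 at col 2 lands with bottom-row=0; cleared 0 line(s) (total 0); column heights now [0 0 2 2 2], max=2
Drop 2: J rot3 at col 3 lands with bottom-row=2; cleared 0 line(s) (total 0); column heights now [0 0 2 3 5], max=5
Drop 3: S rot3 at col 2 lands with bottom-row=3; cleared 0 line(s) (total 0); column heights now [0 0 6 5 5], max=6
Drop 4: L rot3 at col 2 lands with bottom-row=5; cleared 0 line(s) (total 0); column heights now [0 0 8 8 5], max=8
Drop 5: T rot2 at col 2 lands with bottom-row=8; cleared 0 line(s) (total 0); column heights now [0 0 10 10 10], max=10
Drop 6: S rot3 at col 3 lands with bottom-row=10; cleared 0 line(s) (total 0); column heights now [0 0 10 13 12], max=13

Answer: 0 0 10 13 12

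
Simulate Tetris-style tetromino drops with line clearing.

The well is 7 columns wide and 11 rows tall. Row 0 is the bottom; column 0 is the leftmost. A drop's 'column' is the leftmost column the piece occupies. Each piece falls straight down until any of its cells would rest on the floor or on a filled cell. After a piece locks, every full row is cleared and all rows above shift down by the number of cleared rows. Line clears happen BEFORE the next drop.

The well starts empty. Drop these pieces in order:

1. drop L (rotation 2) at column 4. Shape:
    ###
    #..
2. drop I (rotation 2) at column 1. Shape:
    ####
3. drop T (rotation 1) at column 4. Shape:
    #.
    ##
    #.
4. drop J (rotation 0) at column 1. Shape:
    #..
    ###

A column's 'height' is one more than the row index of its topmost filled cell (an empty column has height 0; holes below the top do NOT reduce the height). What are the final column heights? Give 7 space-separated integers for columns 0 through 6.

Drop 1: L rot2 at col 4 lands with bottom-row=0; cleared 0 line(s) (total 0); column heights now [0 0 0 0 2 2 2], max=2
Drop 2: I rot2 at col 1 lands with bottom-row=2; cleared 0 line(s) (total 0); column heights now [0 3 3 3 3 2 2], max=3
Drop 3: T rot1 at col 4 lands with bottom-row=3; cleared 0 line(s) (total 0); column heights now [0 3 3 3 6 5 2], max=6
Drop 4: J rot0 at col 1 lands with bottom-row=3; cleared 0 line(s) (total 0); column heights now [0 5 4 4 6 5 2], max=6

Answer: 0 5 4 4 6 5 2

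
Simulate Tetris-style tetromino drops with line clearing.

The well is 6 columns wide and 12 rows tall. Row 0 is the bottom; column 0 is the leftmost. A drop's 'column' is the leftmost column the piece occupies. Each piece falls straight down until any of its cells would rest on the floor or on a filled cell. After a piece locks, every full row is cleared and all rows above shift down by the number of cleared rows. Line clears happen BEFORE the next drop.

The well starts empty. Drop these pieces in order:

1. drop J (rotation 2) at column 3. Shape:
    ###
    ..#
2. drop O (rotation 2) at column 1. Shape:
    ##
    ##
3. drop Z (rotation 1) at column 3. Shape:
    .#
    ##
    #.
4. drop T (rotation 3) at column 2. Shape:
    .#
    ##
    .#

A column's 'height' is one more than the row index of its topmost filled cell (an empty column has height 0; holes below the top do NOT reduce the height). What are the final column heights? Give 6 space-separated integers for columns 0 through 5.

Answer: 0 2 6 7 5 2

Derivation:
Drop 1: J rot2 at col 3 lands with bottom-row=0; cleared 0 line(s) (total 0); column heights now [0 0 0 2 2 2], max=2
Drop 2: O rot2 at col 1 lands with bottom-row=0; cleared 0 line(s) (total 0); column heights now [0 2 2 2 2 2], max=2
Drop 3: Z rot1 at col 3 lands with bottom-row=2; cleared 0 line(s) (total 0); column heights now [0 2 2 4 5 2], max=5
Drop 4: T rot3 at col 2 lands with bottom-row=4; cleared 0 line(s) (total 0); column heights now [0 2 6 7 5 2], max=7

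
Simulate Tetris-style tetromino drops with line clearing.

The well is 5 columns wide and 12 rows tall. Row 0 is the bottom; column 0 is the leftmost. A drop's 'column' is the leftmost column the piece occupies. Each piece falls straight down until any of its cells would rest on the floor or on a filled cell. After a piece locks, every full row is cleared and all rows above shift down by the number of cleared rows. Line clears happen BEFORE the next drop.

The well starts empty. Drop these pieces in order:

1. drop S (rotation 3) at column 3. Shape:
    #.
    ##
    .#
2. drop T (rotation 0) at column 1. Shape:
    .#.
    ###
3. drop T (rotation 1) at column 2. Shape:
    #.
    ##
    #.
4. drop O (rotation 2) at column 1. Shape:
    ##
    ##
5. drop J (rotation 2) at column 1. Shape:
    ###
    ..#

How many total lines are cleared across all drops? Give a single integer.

Answer: 0

Derivation:
Drop 1: S rot3 at col 3 lands with bottom-row=0; cleared 0 line(s) (total 0); column heights now [0 0 0 3 2], max=3
Drop 2: T rot0 at col 1 lands with bottom-row=3; cleared 0 line(s) (total 0); column heights now [0 4 5 4 2], max=5
Drop 3: T rot1 at col 2 lands with bottom-row=5; cleared 0 line(s) (total 0); column heights now [0 4 8 7 2], max=8
Drop 4: O rot2 at col 1 lands with bottom-row=8; cleared 0 line(s) (total 0); column heights now [0 10 10 7 2], max=10
Drop 5: J rot2 at col 1 lands with bottom-row=9; cleared 0 line(s) (total 0); column heights now [0 11 11 11 2], max=11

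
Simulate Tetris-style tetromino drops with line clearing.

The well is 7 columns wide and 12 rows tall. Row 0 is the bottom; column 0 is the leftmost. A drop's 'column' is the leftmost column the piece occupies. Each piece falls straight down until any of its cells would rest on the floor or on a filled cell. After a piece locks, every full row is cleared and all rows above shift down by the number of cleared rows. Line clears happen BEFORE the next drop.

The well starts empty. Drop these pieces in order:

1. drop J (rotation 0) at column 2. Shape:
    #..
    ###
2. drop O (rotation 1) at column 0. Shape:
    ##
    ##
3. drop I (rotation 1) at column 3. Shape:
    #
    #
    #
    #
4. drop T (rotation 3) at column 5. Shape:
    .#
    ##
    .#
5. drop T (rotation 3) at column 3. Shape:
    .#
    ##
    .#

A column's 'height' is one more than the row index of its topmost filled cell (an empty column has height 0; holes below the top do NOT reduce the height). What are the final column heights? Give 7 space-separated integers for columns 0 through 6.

Drop 1: J rot0 at col 2 lands with bottom-row=0; cleared 0 line(s) (total 0); column heights now [0 0 2 1 1 0 0], max=2
Drop 2: O rot1 at col 0 lands with bottom-row=0; cleared 0 line(s) (total 0); column heights now [2 2 2 1 1 0 0], max=2
Drop 3: I rot1 at col 3 lands with bottom-row=1; cleared 0 line(s) (total 0); column heights now [2 2 2 5 1 0 0], max=5
Drop 4: T rot3 at col 5 lands with bottom-row=0; cleared 0 line(s) (total 0); column heights now [2 2 2 5 1 2 3], max=5
Drop 5: T rot3 at col 3 lands with bottom-row=4; cleared 0 line(s) (total 0); column heights now [2 2 2 6 7 2 3], max=7

Answer: 2 2 2 6 7 2 3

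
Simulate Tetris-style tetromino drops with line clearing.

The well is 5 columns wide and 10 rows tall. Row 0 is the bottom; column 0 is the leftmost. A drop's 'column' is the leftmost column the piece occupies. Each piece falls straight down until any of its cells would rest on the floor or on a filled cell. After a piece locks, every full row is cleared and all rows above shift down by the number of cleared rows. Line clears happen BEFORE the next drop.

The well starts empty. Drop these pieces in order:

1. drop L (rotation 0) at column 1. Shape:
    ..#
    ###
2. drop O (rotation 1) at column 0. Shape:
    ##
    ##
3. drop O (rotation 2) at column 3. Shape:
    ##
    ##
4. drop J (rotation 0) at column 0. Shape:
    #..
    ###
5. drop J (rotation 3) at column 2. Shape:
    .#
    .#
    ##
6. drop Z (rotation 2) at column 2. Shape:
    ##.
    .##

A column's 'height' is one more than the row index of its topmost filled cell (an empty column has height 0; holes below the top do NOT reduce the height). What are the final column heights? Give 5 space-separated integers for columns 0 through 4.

Answer: 4 3 8 8 7

Derivation:
Drop 1: L rot0 at col 1 lands with bottom-row=0; cleared 0 line(s) (total 0); column heights now [0 1 1 2 0], max=2
Drop 2: O rot1 at col 0 lands with bottom-row=1; cleared 0 line(s) (total 0); column heights now [3 3 1 2 0], max=3
Drop 3: O rot2 at col 3 lands with bottom-row=2; cleared 0 line(s) (total 0); column heights now [3 3 1 4 4], max=4
Drop 4: J rot0 at col 0 lands with bottom-row=3; cleared 1 line(s) (total 1); column heights now [4 3 1 3 3], max=4
Drop 5: J rot3 at col 2 lands with bottom-row=3; cleared 0 line(s) (total 1); column heights now [4 3 4 6 3], max=6
Drop 6: Z rot2 at col 2 lands with bottom-row=6; cleared 0 line(s) (total 1); column heights now [4 3 8 8 7], max=8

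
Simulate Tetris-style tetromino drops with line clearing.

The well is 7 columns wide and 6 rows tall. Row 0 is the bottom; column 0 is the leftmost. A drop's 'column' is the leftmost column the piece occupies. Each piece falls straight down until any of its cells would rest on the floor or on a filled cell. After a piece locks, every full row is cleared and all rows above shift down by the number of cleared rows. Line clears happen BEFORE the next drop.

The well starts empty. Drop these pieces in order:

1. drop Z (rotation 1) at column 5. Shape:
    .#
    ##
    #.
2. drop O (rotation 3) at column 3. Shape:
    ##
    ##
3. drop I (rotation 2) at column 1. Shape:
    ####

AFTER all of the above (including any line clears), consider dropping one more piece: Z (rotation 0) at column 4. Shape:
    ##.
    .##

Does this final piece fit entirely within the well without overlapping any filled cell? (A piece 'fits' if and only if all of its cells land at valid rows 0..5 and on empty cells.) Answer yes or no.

Drop 1: Z rot1 at col 5 lands with bottom-row=0; cleared 0 line(s) (total 0); column heights now [0 0 0 0 0 2 3], max=3
Drop 2: O rot3 at col 3 lands with bottom-row=0; cleared 0 line(s) (total 0); column heights now [0 0 0 2 2 2 3], max=3
Drop 3: I rot2 at col 1 lands with bottom-row=2; cleared 0 line(s) (total 0); column heights now [0 3 3 3 3 2 3], max=3
Test piece Z rot0 at col 4 (width 3): heights before test = [0 3 3 3 3 2 3]; fits = True

Answer: yes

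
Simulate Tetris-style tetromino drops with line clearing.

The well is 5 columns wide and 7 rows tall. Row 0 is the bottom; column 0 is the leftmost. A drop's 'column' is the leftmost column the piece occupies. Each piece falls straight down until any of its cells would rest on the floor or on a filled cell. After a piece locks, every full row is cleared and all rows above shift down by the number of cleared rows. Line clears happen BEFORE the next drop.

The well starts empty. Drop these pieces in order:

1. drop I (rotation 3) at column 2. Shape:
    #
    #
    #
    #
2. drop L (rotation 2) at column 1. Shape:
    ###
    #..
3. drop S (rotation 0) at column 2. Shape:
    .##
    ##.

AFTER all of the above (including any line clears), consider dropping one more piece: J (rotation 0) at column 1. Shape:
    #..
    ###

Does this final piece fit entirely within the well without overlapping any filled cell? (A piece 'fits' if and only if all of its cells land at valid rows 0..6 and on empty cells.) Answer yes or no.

Drop 1: I rot3 at col 2 lands with bottom-row=0; cleared 0 line(s) (total 0); column heights now [0 0 4 0 0], max=4
Drop 2: L rot2 at col 1 lands with bottom-row=3; cleared 0 line(s) (total 0); column heights now [0 5 5 5 0], max=5
Drop 3: S rot0 at col 2 lands with bottom-row=5; cleared 0 line(s) (total 0); column heights now [0 5 6 7 7], max=7
Test piece J rot0 at col 1 (width 3): heights before test = [0 5 6 7 7]; fits = False

Answer: no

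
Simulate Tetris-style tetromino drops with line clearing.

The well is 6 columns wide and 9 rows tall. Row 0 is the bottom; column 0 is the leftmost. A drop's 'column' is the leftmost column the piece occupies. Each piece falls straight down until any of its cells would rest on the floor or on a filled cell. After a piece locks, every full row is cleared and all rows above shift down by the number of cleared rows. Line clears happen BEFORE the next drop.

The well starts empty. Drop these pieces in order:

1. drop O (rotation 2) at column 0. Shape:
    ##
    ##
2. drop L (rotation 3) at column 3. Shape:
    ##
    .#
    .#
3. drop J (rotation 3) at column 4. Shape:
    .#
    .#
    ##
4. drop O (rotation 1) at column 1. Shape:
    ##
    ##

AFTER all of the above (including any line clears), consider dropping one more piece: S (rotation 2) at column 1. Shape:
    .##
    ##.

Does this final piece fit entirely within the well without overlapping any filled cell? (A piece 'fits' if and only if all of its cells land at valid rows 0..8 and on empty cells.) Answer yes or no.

Answer: yes

Derivation:
Drop 1: O rot2 at col 0 lands with bottom-row=0; cleared 0 line(s) (total 0); column heights now [2 2 0 0 0 0], max=2
Drop 2: L rot3 at col 3 lands with bottom-row=0; cleared 0 line(s) (total 0); column heights now [2 2 0 3 3 0], max=3
Drop 3: J rot3 at col 4 lands with bottom-row=3; cleared 0 line(s) (total 0); column heights now [2 2 0 3 4 6], max=6
Drop 4: O rot1 at col 1 lands with bottom-row=2; cleared 0 line(s) (total 0); column heights now [2 4 4 3 4 6], max=6
Test piece S rot2 at col 1 (width 3): heights before test = [2 4 4 3 4 6]; fits = True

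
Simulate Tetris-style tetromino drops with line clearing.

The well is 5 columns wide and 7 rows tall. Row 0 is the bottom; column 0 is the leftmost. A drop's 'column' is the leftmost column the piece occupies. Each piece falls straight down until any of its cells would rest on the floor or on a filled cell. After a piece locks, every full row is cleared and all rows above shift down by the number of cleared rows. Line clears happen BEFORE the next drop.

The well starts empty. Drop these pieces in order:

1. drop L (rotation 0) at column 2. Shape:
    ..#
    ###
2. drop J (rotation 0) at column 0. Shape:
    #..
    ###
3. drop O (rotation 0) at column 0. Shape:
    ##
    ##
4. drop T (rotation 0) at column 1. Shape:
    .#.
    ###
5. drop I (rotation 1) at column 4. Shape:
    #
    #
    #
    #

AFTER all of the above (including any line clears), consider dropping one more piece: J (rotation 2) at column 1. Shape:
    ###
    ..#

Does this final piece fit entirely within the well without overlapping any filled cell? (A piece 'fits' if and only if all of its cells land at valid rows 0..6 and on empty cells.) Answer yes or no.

Answer: no

Derivation:
Drop 1: L rot0 at col 2 lands with bottom-row=0; cleared 0 line(s) (total 0); column heights now [0 0 1 1 2], max=2
Drop 2: J rot0 at col 0 lands with bottom-row=1; cleared 0 line(s) (total 0); column heights now [3 2 2 1 2], max=3
Drop 3: O rot0 at col 0 lands with bottom-row=3; cleared 0 line(s) (total 0); column heights now [5 5 2 1 2], max=5
Drop 4: T rot0 at col 1 lands with bottom-row=5; cleared 0 line(s) (total 0); column heights now [5 6 7 6 2], max=7
Drop 5: I rot1 at col 4 lands with bottom-row=2; cleared 0 line(s) (total 0); column heights now [5 6 7 6 6], max=7
Test piece J rot2 at col 1 (width 3): heights before test = [5 6 7 6 6]; fits = False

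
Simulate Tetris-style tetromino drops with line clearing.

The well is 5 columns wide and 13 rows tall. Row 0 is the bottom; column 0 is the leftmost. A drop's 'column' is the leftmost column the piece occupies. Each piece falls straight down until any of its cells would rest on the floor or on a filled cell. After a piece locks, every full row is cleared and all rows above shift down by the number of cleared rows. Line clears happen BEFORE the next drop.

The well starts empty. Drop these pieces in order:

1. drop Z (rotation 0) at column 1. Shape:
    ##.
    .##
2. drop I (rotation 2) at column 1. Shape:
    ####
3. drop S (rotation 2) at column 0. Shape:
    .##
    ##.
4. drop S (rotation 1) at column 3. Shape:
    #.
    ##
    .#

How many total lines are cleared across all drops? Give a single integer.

Answer: 0

Derivation:
Drop 1: Z rot0 at col 1 lands with bottom-row=0; cleared 0 line(s) (total 0); column heights now [0 2 2 1 0], max=2
Drop 2: I rot2 at col 1 lands with bottom-row=2; cleared 0 line(s) (total 0); column heights now [0 3 3 3 3], max=3
Drop 3: S rot2 at col 0 lands with bottom-row=3; cleared 0 line(s) (total 0); column heights now [4 5 5 3 3], max=5
Drop 4: S rot1 at col 3 lands with bottom-row=3; cleared 0 line(s) (total 0); column heights now [4 5 5 6 5], max=6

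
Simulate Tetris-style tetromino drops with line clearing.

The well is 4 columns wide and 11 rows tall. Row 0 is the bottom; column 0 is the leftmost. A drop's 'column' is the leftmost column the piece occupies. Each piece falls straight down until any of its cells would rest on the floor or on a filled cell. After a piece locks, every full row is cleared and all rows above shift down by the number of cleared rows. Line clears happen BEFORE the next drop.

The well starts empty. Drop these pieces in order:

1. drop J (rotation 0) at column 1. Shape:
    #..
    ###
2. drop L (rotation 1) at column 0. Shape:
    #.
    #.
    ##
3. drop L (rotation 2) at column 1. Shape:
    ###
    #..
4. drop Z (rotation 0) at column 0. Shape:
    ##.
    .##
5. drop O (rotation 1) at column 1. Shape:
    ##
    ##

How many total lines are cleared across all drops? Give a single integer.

Answer: 1

Derivation:
Drop 1: J rot0 at col 1 lands with bottom-row=0; cleared 0 line(s) (total 0); column heights now [0 2 1 1], max=2
Drop 2: L rot1 at col 0 lands with bottom-row=2; cleared 0 line(s) (total 0); column heights now [5 3 1 1], max=5
Drop 3: L rot2 at col 1 lands with bottom-row=3; cleared 1 line(s) (total 1); column heights now [4 4 1 1], max=4
Drop 4: Z rot0 at col 0 lands with bottom-row=4; cleared 0 line(s) (total 1); column heights now [6 6 5 1], max=6
Drop 5: O rot1 at col 1 lands with bottom-row=6; cleared 0 line(s) (total 1); column heights now [6 8 8 1], max=8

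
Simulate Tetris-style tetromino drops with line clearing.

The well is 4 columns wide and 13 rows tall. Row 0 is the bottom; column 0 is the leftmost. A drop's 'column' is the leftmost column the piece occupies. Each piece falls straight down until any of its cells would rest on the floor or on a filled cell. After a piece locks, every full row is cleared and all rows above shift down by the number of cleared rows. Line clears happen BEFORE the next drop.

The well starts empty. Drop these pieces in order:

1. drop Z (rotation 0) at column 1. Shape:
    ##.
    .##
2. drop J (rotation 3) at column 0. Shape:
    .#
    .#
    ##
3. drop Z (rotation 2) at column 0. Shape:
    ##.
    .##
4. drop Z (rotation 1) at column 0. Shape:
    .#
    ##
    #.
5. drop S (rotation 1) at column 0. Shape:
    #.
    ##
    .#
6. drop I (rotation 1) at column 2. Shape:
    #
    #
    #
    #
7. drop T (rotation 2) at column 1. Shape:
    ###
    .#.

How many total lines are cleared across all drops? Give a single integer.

Answer: 1

Derivation:
Drop 1: Z rot0 at col 1 lands with bottom-row=0; cleared 0 line(s) (total 0); column heights now [0 2 2 1], max=2
Drop 2: J rot3 at col 0 lands with bottom-row=2; cleared 0 line(s) (total 0); column heights now [3 5 2 1], max=5
Drop 3: Z rot2 at col 0 lands with bottom-row=5; cleared 0 line(s) (total 0); column heights now [7 7 6 1], max=7
Drop 4: Z rot1 at col 0 lands with bottom-row=7; cleared 0 line(s) (total 0); column heights now [9 10 6 1], max=10
Drop 5: S rot1 at col 0 lands with bottom-row=10; cleared 0 line(s) (total 0); column heights now [13 12 6 1], max=13
Drop 6: I rot1 at col 2 lands with bottom-row=6; cleared 0 line(s) (total 0); column heights now [13 12 10 1], max=13
Drop 7: T rot2 at col 1 lands with bottom-row=11; cleared 1 line(s) (total 1); column heights now [12 12 12 1], max=12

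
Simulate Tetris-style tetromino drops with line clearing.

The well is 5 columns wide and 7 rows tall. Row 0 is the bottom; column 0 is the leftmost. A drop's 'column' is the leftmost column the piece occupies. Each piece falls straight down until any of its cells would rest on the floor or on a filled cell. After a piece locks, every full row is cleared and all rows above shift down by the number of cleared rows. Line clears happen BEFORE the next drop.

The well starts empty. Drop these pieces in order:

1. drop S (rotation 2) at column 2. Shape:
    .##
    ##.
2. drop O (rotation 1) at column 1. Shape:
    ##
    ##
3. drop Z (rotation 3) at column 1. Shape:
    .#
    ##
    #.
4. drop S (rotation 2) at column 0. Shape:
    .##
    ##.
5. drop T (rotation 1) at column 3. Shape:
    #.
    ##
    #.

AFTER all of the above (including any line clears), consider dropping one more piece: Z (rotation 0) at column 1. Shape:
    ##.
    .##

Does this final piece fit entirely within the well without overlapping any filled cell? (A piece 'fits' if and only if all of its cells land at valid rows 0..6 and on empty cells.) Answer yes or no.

Drop 1: S rot2 at col 2 lands with bottom-row=0; cleared 0 line(s) (total 0); column heights now [0 0 1 2 2], max=2
Drop 2: O rot1 at col 1 lands with bottom-row=1; cleared 0 line(s) (total 0); column heights now [0 3 3 2 2], max=3
Drop 3: Z rot3 at col 1 lands with bottom-row=3; cleared 0 line(s) (total 0); column heights now [0 5 6 2 2], max=6
Drop 4: S rot2 at col 0 lands with bottom-row=5; cleared 0 line(s) (total 0); column heights now [6 7 7 2 2], max=7
Drop 5: T rot1 at col 3 lands with bottom-row=2; cleared 0 line(s) (total 0); column heights now [6 7 7 5 4], max=7
Test piece Z rot0 at col 1 (width 3): heights before test = [6 7 7 5 4]; fits = False

Answer: no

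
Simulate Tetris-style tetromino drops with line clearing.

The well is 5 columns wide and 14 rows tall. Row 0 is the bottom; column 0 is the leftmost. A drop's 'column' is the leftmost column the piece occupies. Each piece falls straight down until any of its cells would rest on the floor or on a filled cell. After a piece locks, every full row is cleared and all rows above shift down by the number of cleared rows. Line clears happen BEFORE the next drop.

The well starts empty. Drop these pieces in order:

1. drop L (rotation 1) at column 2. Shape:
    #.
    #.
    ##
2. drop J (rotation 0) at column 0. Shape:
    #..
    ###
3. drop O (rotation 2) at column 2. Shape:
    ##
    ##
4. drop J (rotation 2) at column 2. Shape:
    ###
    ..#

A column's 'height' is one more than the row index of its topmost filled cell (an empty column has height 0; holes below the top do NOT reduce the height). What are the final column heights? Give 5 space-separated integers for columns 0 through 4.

Answer: 5 4 7 7 7

Derivation:
Drop 1: L rot1 at col 2 lands with bottom-row=0; cleared 0 line(s) (total 0); column heights now [0 0 3 1 0], max=3
Drop 2: J rot0 at col 0 lands with bottom-row=3; cleared 0 line(s) (total 0); column heights now [5 4 4 1 0], max=5
Drop 3: O rot2 at col 2 lands with bottom-row=4; cleared 0 line(s) (total 0); column heights now [5 4 6 6 0], max=6
Drop 4: J rot2 at col 2 lands with bottom-row=5; cleared 0 line(s) (total 0); column heights now [5 4 7 7 7], max=7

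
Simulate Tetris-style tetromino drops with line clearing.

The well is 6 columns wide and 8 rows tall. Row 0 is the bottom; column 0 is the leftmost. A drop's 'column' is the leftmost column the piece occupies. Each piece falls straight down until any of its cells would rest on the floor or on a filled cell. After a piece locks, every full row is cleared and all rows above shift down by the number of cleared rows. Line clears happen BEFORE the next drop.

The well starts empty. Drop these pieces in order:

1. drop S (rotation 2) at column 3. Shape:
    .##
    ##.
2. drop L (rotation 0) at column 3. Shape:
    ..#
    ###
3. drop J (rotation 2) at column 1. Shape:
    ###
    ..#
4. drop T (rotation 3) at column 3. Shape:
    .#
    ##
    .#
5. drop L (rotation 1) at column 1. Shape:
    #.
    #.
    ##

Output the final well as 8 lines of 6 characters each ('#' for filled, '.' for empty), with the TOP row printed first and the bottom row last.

Drop 1: S rot2 at col 3 lands with bottom-row=0; cleared 0 line(s) (total 0); column heights now [0 0 0 1 2 2], max=2
Drop 2: L rot0 at col 3 lands with bottom-row=2; cleared 0 line(s) (total 0); column heights now [0 0 0 3 3 4], max=4
Drop 3: J rot2 at col 1 lands with bottom-row=3; cleared 0 line(s) (total 0); column heights now [0 5 5 5 3 4], max=5
Drop 4: T rot3 at col 3 lands with bottom-row=4; cleared 0 line(s) (total 0); column heights now [0 5 5 6 7 4], max=7
Drop 5: L rot1 at col 1 lands with bottom-row=5; cleared 0 line(s) (total 0); column heights now [0 8 6 6 7 4], max=8

Answer: .#....
.#..#.
.####.
.####.
...#.#
...###
....##
...##.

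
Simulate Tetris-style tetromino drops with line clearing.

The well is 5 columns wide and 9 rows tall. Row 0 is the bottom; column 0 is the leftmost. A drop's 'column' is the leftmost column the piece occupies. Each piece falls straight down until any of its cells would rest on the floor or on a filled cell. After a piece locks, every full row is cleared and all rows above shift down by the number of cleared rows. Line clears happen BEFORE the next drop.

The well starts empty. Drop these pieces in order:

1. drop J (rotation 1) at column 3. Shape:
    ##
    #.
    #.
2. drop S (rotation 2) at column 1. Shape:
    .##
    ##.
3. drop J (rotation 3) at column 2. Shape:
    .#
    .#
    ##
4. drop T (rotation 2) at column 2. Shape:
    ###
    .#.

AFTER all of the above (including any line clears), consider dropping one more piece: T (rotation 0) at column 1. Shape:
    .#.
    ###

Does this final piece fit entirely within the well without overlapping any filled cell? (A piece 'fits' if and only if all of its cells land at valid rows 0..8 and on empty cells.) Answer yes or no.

Drop 1: J rot1 at col 3 lands with bottom-row=0; cleared 0 line(s) (total 0); column heights now [0 0 0 3 3], max=3
Drop 2: S rot2 at col 1 lands with bottom-row=2; cleared 0 line(s) (total 0); column heights now [0 3 4 4 3], max=4
Drop 3: J rot3 at col 2 lands with bottom-row=4; cleared 0 line(s) (total 0); column heights now [0 3 5 7 3], max=7
Drop 4: T rot2 at col 2 lands with bottom-row=7; cleared 0 line(s) (total 0); column heights now [0 3 9 9 9], max=9
Test piece T rot0 at col 1 (width 3): heights before test = [0 3 9 9 9]; fits = False

Answer: no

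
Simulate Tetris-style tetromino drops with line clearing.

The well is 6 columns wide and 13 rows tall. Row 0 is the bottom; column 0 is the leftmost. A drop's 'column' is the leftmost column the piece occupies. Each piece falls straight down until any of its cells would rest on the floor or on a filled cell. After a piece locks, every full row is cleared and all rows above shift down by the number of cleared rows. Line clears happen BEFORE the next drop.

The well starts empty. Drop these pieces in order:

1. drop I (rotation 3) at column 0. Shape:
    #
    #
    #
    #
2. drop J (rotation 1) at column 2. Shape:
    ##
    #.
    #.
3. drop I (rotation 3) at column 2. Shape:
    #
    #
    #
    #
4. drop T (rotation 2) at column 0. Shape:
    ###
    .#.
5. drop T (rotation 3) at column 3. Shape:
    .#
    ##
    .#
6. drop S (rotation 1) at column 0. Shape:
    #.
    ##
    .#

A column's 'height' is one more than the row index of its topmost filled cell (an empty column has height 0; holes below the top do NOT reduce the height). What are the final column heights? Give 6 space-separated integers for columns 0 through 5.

Drop 1: I rot3 at col 0 lands with bottom-row=0; cleared 0 line(s) (total 0); column heights now [4 0 0 0 0 0], max=4
Drop 2: J rot1 at col 2 lands with bottom-row=0; cleared 0 line(s) (total 0); column heights now [4 0 3 3 0 0], max=4
Drop 3: I rot3 at col 2 lands with bottom-row=3; cleared 0 line(s) (total 0); column heights now [4 0 7 3 0 0], max=7
Drop 4: T rot2 at col 0 lands with bottom-row=6; cleared 0 line(s) (total 0); column heights now [8 8 8 3 0 0], max=8
Drop 5: T rot3 at col 3 lands with bottom-row=2; cleared 0 line(s) (total 0); column heights now [8 8 8 4 5 0], max=8
Drop 6: S rot1 at col 0 lands with bottom-row=8; cleared 0 line(s) (total 0); column heights now [11 10 8 4 5 0], max=11

Answer: 11 10 8 4 5 0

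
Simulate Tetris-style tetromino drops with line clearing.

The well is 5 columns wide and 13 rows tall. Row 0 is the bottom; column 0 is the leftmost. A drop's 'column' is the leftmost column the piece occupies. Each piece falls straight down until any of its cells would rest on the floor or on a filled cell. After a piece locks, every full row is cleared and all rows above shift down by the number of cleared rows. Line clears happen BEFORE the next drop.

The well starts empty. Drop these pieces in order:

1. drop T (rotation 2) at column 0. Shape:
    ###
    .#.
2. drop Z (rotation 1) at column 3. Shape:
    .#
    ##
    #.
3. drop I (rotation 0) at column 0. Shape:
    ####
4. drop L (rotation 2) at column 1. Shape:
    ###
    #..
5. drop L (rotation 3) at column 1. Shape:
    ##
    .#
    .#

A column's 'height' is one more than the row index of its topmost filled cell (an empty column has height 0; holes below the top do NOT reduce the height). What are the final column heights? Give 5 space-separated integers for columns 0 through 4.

Answer: 0 6 6 3 0

Derivation:
Drop 1: T rot2 at col 0 lands with bottom-row=0; cleared 0 line(s) (total 0); column heights now [2 2 2 0 0], max=2
Drop 2: Z rot1 at col 3 lands with bottom-row=0; cleared 1 line(s) (total 1); column heights now [0 1 0 1 2], max=2
Drop 3: I rot0 at col 0 lands with bottom-row=1; cleared 1 line(s) (total 2); column heights now [0 1 0 1 0], max=1
Drop 4: L rot2 at col 1 lands with bottom-row=1; cleared 0 line(s) (total 2); column heights now [0 3 3 3 0], max=3
Drop 5: L rot3 at col 1 lands with bottom-row=3; cleared 0 line(s) (total 2); column heights now [0 6 6 3 0], max=6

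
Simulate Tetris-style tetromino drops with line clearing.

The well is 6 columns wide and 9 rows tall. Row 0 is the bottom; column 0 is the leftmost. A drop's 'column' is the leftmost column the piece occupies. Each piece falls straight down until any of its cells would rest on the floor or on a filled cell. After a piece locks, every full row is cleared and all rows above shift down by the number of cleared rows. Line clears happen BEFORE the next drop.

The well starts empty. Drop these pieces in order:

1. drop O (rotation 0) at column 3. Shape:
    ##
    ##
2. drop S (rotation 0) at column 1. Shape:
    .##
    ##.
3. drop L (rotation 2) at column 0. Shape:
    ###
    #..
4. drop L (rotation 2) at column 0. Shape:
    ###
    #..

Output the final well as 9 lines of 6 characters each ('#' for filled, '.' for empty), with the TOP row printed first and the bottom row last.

Answer: ......
......
......
###...
#.....
###...
#.##..
.####.
...##.

Derivation:
Drop 1: O rot0 at col 3 lands with bottom-row=0; cleared 0 line(s) (total 0); column heights now [0 0 0 2 2 0], max=2
Drop 2: S rot0 at col 1 lands with bottom-row=1; cleared 0 line(s) (total 0); column heights now [0 2 3 3 2 0], max=3
Drop 3: L rot2 at col 0 lands with bottom-row=2; cleared 0 line(s) (total 0); column heights now [4 4 4 3 2 0], max=4
Drop 4: L rot2 at col 0 lands with bottom-row=4; cleared 0 line(s) (total 0); column heights now [6 6 6 3 2 0], max=6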